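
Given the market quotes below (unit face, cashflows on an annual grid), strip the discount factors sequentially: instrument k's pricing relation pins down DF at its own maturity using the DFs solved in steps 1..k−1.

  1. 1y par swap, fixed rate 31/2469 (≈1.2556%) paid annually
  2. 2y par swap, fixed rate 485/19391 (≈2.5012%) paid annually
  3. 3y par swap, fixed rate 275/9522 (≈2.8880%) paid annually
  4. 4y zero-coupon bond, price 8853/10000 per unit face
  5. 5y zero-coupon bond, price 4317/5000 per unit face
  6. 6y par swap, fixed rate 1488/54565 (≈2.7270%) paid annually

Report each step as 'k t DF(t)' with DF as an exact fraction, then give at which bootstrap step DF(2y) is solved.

step 1 [1y] swap r/1=31/2469: DF=(1 − 31/2469·(0))/(1+31/2469) = 2469/2500 ≈ 0.987600
step 2 [2y] swap r/1=485/19391: DF=(1 − 485/19391·(0.987600))/(1+485/19391) = 1903/2000 ≈ 0.951500
step 3 [3y] swap r/1=275/9522: DF=(1 − 275/9522·(0.987600+0.951500))/(1+275/9522) = 367/400 ≈ 0.917500
step 4 [4y] zero: DF = P = 8853/10000 ≈ 0.885300
step 5 [5y] zero: DF = P = 4317/5000 ≈ 0.863400
step 6 [6y] swap r/1=1488/54565: DF=(1 − 1488/54565·(0.987600+0.951500+0.917500+0.885300+0.863400))/(1+1488/54565) = 532/625 ≈ 0.851200

1 1 2469/2500
2 2 1903/2000
3 3 367/400
4 4 8853/10000
5 5 4317/5000
6 6 532/625
DF(2y) is solved at step 2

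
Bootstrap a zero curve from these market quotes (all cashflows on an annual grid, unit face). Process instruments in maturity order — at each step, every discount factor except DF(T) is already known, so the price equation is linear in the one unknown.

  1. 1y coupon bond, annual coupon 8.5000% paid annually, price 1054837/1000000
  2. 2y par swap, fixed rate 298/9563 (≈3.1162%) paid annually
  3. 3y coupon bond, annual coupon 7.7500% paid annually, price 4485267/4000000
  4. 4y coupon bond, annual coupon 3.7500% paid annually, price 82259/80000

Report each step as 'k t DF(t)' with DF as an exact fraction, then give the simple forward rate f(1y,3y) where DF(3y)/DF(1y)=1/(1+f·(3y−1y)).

step 1 [1y] bond c/1=17/200: DF=(1054837/1000000 − 17/200·(0))/(1+17/200) = 4861/5000 ≈ 0.972200
step 2 [2y] swap r/1=298/9563: DF=(1 − 298/9563·(0.972200))/(1+298/9563) = 2351/2500 ≈ 0.940400
step 3 [3y] bond c/1=31/400: DF=(4485267/4000000 − 31/400·(0.972200+0.940400))/(1+31/400) = 9031/10000 ≈ 0.903100
step 4 [4y] bond c/1=3/80: DF=(82259/80000 − 3/80·(0.972200+0.940400+0.903100))/(1+3/80) = 8893/10000 ≈ 0.889300

1 1 4861/5000
2 2 2351/2500
3 3 9031/10000
4 4 8893/10000
f(1y,3y) = ((4861/5000)/(9031/10000) − 1)/(2) = 691/18062 ≈ 3.8257%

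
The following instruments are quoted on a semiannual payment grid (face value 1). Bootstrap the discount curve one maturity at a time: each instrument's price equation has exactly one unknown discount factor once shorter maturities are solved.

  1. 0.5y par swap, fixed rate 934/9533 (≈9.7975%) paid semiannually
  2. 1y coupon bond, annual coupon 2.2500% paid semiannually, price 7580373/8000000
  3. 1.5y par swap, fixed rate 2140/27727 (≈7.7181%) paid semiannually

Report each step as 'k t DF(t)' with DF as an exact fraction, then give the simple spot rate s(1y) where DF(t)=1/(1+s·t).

step 1 [0.5y] swap r/2=467/9533: DF=(1 − 467/9533·(0))/(1+467/9533) = 9533/10000 ≈ 0.953300
step 2 [1y] bond c/2=9/800: DF=(7580373/8000000 − 9/800·(0.953300))/(1+9/800) = 579/625 ≈ 0.926400
step 3 [1.5y] swap r/2=1070/27727: DF=(1 − 1070/27727·(0.953300+0.926400))/(1+1070/27727) = 893/1000 ≈ 0.893000

1 1/2 9533/10000
2 1 579/625
3 3/2 893/1000
s(1y) = (1/(579/625) − 1)/(1) = 46/579 ≈ 7.9447%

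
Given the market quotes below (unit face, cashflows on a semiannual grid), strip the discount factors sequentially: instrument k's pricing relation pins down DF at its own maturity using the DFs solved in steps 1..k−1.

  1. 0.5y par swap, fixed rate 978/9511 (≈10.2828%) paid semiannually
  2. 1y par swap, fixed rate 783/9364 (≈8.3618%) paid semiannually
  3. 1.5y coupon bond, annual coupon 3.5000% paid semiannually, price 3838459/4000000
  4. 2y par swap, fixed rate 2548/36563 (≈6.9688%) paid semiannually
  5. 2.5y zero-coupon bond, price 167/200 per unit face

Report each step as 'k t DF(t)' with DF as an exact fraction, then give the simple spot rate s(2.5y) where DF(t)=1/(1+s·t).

1 1/2 9511/10000
2 1 9217/10000
3 3/2 9109/10000
4 2 4363/5000
5 5/2 167/200
s(2.5y) = (1/(167/200) − 1)/(5/2) = 66/835 ≈ 7.9042%

step 1 [0.5y] swap r/2=489/9511: DF=(1 − 489/9511·(0))/(1+489/9511) = 9511/10000 ≈ 0.951100
step 2 [1y] swap r/2=783/18728: DF=(1 − 783/18728·(0.951100))/(1+783/18728) = 9217/10000 ≈ 0.921700
step 3 [1.5y] bond c/2=7/400: DF=(3838459/4000000 − 7/400·(0.951100+0.921700))/(1+7/400) = 9109/10000 ≈ 0.910900
step 4 [2y] swap r/2=1274/36563: DF=(1 − 1274/36563·(0.951100+0.921700+0.910900))/(1+1274/36563) = 4363/5000 ≈ 0.872600
step 5 [2.5y] zero: DF = P = 167/200 ≈ 0.835000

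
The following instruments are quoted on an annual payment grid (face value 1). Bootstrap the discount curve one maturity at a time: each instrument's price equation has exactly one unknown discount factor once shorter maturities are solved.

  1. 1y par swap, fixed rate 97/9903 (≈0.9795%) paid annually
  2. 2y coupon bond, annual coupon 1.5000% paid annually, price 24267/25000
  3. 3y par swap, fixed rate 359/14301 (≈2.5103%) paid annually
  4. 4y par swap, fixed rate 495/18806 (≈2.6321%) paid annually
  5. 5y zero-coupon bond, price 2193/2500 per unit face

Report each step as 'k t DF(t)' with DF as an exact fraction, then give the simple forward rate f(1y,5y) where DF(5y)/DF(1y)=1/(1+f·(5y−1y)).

1 1 9903/10000
2 2 9417/10000
3 3 4641/5000
4 4 901/1000
5 5 2193/2500
f(1y,5y) = ((9903/10000)/(2193/2500) − 1)/(4) = 377/11696 ≈ 3.2233%

step 1 [1y] swap r/1=97/9903: DF=(1 − 97/9903·(0))/(1+97/9903) = 9903/10000 ≈ 0.990300
step 2 [2y] bond c/1=3/200: DF=(24267/25000 − 3/200·(0.990300))/(1+3/200) = 9417/10000 ≈ 0.941700
step 3 [3y] swap r/1=359/14301: DF=(1 − 359/14301·(0.990300+0.941700))/(1+359/14301) = 4641/5000 ≈ 0.928200
step 4 [4y] swap r/1=495/18806: DF=(1 − 495/18806·(0.990300+0.941700+0.928200))/(1+495/18806) = 901/1000 ≈ 0.901000
step 5 [5y] zero: DF = P = 2193/2500 ≈ 0.877200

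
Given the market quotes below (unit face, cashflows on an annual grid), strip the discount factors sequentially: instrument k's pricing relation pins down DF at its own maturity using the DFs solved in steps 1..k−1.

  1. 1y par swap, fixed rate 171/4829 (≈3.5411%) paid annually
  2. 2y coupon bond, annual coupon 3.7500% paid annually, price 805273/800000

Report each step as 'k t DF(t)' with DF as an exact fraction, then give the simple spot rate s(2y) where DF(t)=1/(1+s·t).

step 1 [1y] swap r/1=171/4829: DF=(1 − 171/4829·(0))/(1+171/4829) = 4829/5000 ≈ 0.965800
step 2 [2y] bond c/1=3/80: DF=(805273/800000 − 3/80·(0.965800))/(1+3/80) = 9353/10000 ≈ 0.935300

1 1 4829/5000
2 2 9353/10000
s(2y) = (1/(9353/10000) − 1)/(2) = 647/18706 ≈ 3.4588%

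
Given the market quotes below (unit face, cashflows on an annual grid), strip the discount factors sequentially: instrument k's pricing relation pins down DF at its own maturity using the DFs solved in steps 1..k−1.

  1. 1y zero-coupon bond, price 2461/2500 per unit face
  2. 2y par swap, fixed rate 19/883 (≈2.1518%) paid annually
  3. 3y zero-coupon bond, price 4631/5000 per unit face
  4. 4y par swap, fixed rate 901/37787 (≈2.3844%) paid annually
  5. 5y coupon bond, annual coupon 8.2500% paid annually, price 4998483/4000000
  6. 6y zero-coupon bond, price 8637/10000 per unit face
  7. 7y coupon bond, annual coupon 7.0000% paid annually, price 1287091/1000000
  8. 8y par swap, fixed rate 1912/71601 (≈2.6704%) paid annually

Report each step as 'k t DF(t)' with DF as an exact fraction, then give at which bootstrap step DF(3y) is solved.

1 1 2461/2500
2 2 4791/5000
3 3 4631/5000
4 4 9099/10000
5 5 1083/1250
6 6 8637/10000
7 7 337/400
8 8 1011/1250
DF(3y) is solved at step 3

step 1 [1y] zero: DF = P = 2461/2500 ≈ 0.984400
step 2 [2y] swap r/1=19/883: DF=(1 − 19/883·(0.984400))/(1+19/883) = 4791/5000 ≈ 0.958200
step 3 [3y] zero: DF = P = 4631/5000 ≈ 0.926200
step 4 [4y] swap r/1=901/37787: DF=(1 − 901/37787·(0.984400+0.958200+0.926200))/(1+901/37787) = 9099/10000 ≈ 0.909900
step 5 [5y] bond c/1=33/400: DF=(4998483/4000000 − 33/400·(0.984400+0.958200+0.926200+0.909900))/(1+33/400) = 1083/1250 ≈ 0.866400
step 6 [6y] zero: DF = P = 8637/10000 ≈ 0.863700
step 7 [7y] bond c/1=7/100: DF=(1287091/1000000 − 7/100·(0.984400+0.958200+0.926200+0.909900+0.866400+0.863700))/(1+7/100) = 337/400 ≈ 0.842500
step 8 [8y] swap r/1=1912/71601: DF=(1 − 1912/71601·(0.984400+0.958200+0.926200+0.909900+0.866400+0.863700+0.842500))/(1+1912/71601) = 1011/1250 ≈ 0.808800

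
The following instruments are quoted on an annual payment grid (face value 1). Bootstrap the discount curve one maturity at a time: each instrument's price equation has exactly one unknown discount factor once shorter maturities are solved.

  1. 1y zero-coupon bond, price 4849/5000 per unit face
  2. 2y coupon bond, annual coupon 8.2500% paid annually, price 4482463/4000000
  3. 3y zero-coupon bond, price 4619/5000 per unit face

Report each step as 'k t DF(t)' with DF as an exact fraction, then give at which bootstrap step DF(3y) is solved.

step 1 [1y] zero: DF = P = 4849/5000 ≈ 0.969800
step 2 [2y] bond c/1=33/400: DF=(4482463/4000000 − 33/400·(0.969800))/(1+33/400) = 9613/10000 ≈ 0.961300
step 3 [3y] zero: DF = P = 4619/5000 ≈ 0.923800

1 1 4849/5000
2 2 9613/10000
3 3 4619/5000
DF(3y) is solved at step 3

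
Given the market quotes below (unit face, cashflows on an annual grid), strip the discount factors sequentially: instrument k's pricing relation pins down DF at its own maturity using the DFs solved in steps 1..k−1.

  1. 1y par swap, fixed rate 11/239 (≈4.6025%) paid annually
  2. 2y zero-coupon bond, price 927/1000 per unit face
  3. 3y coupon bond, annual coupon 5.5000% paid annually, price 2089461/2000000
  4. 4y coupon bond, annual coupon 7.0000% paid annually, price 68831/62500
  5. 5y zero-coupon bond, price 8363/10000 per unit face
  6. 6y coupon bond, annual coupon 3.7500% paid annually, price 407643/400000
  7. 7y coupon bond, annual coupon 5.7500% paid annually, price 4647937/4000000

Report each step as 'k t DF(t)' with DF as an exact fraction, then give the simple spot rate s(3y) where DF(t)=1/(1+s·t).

1 1 239/250
2 2 927/1000
3 3 8921/10000
4 4 8477/10000
5 5 8363/10000
6 6 8211/10000
7 7 8117/10000
s(3y) = (1/(8921/10000) − 1)/(3) = 1079/26763 ≈ 4.0317%

step 1 [1y] swap r/1=11/239: DF=(1 − 11/239·(0))/(1+11/239) = 239/250 ≈ 0.956000
step 2 [2y] zero: DF = P = 927/1000 ≈ 0.927000
step 3 [3y] bond c/1=11/200: DF=(2089461/2000000 − 11/200·(0.956000+0.927000))/(1+11/200) = 8921/10000 ≈ 0.892100
step 4 [4y] bond c/1=7/100: DF=(68831/62500 − 7/100·(0.956000+0.927000+0.892100))/(1+7/100) = 8477/10000 ≈ 0.847700
step 5 [5y] zero: DF = P = 8363/10000 ≈ 0.836300
step 6 [6y] bond c/1=3/80: DF=(407643/400000 − 3/80·(0.956000+0.927000+0.892100+0.847700+0.836300))/(1+3/80) = 8211/10000 ≈ 0.821100
step 7 [7y] bond c/1=23/400: DF=(4647937/4000000 − 23/400·(0.956000+0.927000+0.892100+0.847700+0.836300+0.821100))/(1+23/400) = 8117/10000 ≈ 0.811700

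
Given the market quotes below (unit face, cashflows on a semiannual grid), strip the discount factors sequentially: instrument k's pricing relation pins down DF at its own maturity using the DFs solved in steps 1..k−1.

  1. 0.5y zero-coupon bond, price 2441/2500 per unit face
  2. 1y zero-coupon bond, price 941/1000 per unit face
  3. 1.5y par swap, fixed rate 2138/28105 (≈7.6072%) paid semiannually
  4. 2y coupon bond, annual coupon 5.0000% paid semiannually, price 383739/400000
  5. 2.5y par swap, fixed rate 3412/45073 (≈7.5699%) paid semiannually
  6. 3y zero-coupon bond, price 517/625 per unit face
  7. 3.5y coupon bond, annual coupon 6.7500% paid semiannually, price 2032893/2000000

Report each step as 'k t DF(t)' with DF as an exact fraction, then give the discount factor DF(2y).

1 1/2 2441/2500
2 1 941/1000
3 3/2 8931/10000
4 2 4337/5000
5 5/2 4147/5000
6 3 517/625
7 7/2 8091/10000
DF(2y) = 4337/5000 ≈ 0.867400

step 1 [0.5y] zero: DF = P = 2441/2500 ≈ 0.976400
step 2 [1y] zero: DF = P = 941/1000 ≈ 0.941000
step 3 [1.5y] swap r/2=1069/28105: DF=(1 − 1069/28105·(0.976400+0.941000))/(1+1069/28105) = 8931/10000 ≈ 0.893100
step 4 [2y] bond c/2=1/40: DF=(383739/400000 − 1/40·(0.976400+0.941000+0.893100))/(1+1/40) = 4337/5000 ≈ 0.867400
step 5 [2.5y] swap r/2=1706/45073: DF=(1 − 1706/45073·(0.976400+0.941000+0.893100+0.867400))/(1+1706/45073) = 4147/5000 ≈ 0.829400
step 6 [3y] zero: DF = P = 517/625 ≈ 0.827200
step 7 [3.5y] bond c/2=27/800: DF=(2032893/2000000 − 27/800·(0.976400+0.941000+0.893100+0.867400+0.829400+0.827200))/(1+27/800) = 8091/10000 ≈ 0.809100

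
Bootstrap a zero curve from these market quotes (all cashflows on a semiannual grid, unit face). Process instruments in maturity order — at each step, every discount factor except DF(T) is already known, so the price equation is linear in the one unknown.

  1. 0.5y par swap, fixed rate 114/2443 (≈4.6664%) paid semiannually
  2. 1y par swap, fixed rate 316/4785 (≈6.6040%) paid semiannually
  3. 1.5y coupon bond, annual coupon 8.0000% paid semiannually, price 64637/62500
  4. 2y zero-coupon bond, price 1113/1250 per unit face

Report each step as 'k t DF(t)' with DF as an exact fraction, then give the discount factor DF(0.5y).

step 1 [0.5y] swap r/2=57/2443: DF=(1 − 57/2443·(0))/(1+57/2443) = 2443/2500 ≈ 0.977200
step 2 [1y] swap r/2=158/4785: DF=(1 − 158/4785·(0.977200))/(1+158/4785) = 1171/1250 ≈ 0.936800
step 3 [1.5y] bond c/2=1/25: DF=(64637/62500 − 1/25·(0.977200+0.936800))/(1+1/25) = 1151/1250 ≈ 0.920800
step 4 [2y] zero: DF = P = 1113/1250 ≈ 0.890400

1 1/2 2443/2500
2 1 1171/1250
3 3/2 1151/1250
4 2 1113/1250
DF(0.5y) = 2443/2500 ≈ 0.977200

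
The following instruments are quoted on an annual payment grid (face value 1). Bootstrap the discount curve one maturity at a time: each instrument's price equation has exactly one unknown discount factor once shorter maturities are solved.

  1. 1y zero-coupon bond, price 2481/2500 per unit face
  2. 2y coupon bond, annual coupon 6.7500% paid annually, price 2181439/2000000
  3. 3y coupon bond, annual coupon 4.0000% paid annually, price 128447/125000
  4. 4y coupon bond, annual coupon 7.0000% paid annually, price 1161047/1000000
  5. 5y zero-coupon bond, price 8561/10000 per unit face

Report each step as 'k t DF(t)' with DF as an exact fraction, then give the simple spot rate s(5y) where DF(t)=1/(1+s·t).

1 1 2481/2500
2 2 959/1000
3 3 913/1000
4 4 8977/10000
5 5 8561/10000
s(5y) = (1/(8561/10000) − 1)/(5) = 1439/42805 ≈ 3.3618%

step 1 [1y] zero: DF = P = 2481/2500 ≈ 0.992400
step 2 [2y] bond c/1=27/400: DF=(2181439/2000000 − 27/400·(0.992400))/(1+27/400) = 959/1000 ≈ 0.959000
step 3 [3y] bond c/1=1/25: DF=(128447/125000 − 1/25·(0.992400+0.959000))/(1+1/25) = 913/1000 ≈ 0.913000
step 4 [4y] bond c/1=7/100: DF=(1161047/1000000 − 7/100·(0.992400+0.959000+0.913000))/(1+7/100) = 8977/10000 ≈ 0.897700
step 5 [5y] zero: DF = P = 8561/10000 ≈ 0.856100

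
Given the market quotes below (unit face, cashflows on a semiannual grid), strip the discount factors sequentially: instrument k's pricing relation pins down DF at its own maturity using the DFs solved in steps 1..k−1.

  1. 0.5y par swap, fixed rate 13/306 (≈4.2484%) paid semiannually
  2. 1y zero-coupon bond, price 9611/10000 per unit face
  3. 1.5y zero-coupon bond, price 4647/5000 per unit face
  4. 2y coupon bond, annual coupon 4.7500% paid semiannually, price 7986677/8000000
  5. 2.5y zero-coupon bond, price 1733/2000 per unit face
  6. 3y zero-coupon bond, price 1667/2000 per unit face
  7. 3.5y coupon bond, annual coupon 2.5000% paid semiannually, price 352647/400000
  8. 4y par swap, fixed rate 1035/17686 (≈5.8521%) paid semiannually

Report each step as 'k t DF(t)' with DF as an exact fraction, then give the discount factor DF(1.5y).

1 1/2 612/625
2 1 9611/10000
3 3/2 4647/5000
4 2 4543/5000
5 5/2 1733/2000
6 3 1667/2000
7 7/2 8031/10000
8 4 793/1000
DF(1.5y) = 4647/5000 ≈ 0.929400

step 1 [0.5y] swap r/2=13/612: DF=(1 − 13/612·(0))/(1+13/612) = 612/625 ≈ 0.979200
step 2 [1y] zero: DF = P = 9611/10000 ≈ 0.961100
step 3 [1.5y] zero: DF = P = 4647/5000 ≈ 0.929400
step 4 [2y] bond c/2=19/800: DF=(7986677/8000000 − 19/800·(0.979200+0.961100+0.929400))/(1+19/800) = 4543/5000 ≈ 0.908600
step 5 [2.5y] zero: DF = P = 1733/2000 ≈ 0.866500
step 6 [3y] zero: DF = P = 1667/2000 ≈ 0.833500
step 7 [3.5y] bond c/2=1/80: DF=(352647/400000 − 1/80·(0.979200+0.961100+0.929400+0.908600+0.866500+0.833500))/(1+1/80) = 8031/10000 ≈ 0.803100
step 8 [4y] swap r/2=1035/35372: DF=(1 − 1035/35372·(0.979200+0.961100+0.929400+0.908600+0.866500+0.833500+0.803100))/(1+1035/35372) = 793/1000 ≈ 0.793000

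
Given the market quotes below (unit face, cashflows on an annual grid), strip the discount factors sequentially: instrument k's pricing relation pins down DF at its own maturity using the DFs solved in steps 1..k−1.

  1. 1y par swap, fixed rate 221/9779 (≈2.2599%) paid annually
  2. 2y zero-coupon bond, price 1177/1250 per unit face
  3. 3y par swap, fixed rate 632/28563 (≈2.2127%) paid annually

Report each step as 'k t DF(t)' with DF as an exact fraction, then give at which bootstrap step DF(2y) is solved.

step 1 [1y] swap r/1=221/9779: DF=(1 − 221/9779·(0))/(1+221/9779) = 9779/10000 ≈ 0.977900
step 2 [2y] zero: DF = P = 1177/1250 ≈ 0.941600
step 3 [3y] swap r/1=632/28563: DF=(1 − 632/28563·(0.977900+0.941600))/(1+632/28563) = 1171/1250 ≈ 0.936800

1 1 9779/10000
2 2 1177/1250
3 3 1171/1250
DF(2y) is solved at step 2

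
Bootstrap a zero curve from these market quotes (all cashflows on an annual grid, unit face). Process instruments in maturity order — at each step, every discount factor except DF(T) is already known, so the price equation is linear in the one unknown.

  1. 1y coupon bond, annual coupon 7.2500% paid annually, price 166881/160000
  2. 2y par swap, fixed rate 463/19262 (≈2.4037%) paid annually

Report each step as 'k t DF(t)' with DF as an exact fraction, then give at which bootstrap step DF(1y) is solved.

step 1 [1y] bond c/1=29/400: DF=(166881/160000 − 29/400·(0))/(1+29/400) = 389/400 ≈ 0.972500
step 2 [2y] swap r/1=463/19262: DF=(1 − 463/19262·(0.972500))/(1+463/19262) = 9537/10000 ≈ 0.953700

1 1 389/400
2 2 9537/10000
DF(1y) is solved at step 1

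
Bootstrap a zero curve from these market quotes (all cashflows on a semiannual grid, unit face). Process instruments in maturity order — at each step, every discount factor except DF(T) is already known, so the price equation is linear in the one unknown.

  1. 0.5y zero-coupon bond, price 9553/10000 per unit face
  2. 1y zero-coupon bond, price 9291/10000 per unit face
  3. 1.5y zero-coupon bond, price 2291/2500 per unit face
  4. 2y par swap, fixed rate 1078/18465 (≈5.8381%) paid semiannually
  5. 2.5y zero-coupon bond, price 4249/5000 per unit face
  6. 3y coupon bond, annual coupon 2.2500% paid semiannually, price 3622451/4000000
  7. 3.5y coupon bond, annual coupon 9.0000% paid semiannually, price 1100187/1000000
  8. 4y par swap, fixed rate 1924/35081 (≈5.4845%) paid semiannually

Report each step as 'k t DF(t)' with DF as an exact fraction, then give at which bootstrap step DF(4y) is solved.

1 1/2 9553/10000
2 1 9291/10000
3 3/2 2291/2500
4 2 4461/5000
5 5/2 4249/5000
6 3 169/200
7 7/2 513/625
8 4 2019/2500
DF(4y) is solved at step 8

step 1 [0.5y] zero: DF = P = 9553/10000 ≈ 0.955300
step 2 [1y] zero: DF = P = 9291/10000 ≈ 0.929100
step 3 [1.5y] zero: DF = P = 2291/2500 ≈ 0.916400
step 4 [2y] swap r/2=539/18465: DF=(1 − 539/18465·(0.955300+0.929100+0.916400))/(1+539/18465) = 4461/5000 ≈ 0.892200
step 5 [2.5y] zero: DF = P = 4249/5000 ≈ 0.849800
step 6 [3y] bond c/2=9/800: DF=(3622451/4000000 − 9/800·(0.955300+0.929100+0.916400+0.892200+0.849800))/(1+9/800) = 169/200 ≈ 0.845000
step 7 [3.5y] bond c/2=9/200: DF=(1100187/1000000 − 9/200·(0.955300+0.929100+0.916400+0.892200+0.849800+0.845000))/(1+9/200) = 513/625 ≈ 0.820800
step 8 [4y] swap r/2=962/35081: DF=(1 − 962/35081·(0.955300+0.929100+0.916400+0.892200+0.849800+0.845000+0.820800))/(1+962/35081) = 2019/2500 ≈ 0.807600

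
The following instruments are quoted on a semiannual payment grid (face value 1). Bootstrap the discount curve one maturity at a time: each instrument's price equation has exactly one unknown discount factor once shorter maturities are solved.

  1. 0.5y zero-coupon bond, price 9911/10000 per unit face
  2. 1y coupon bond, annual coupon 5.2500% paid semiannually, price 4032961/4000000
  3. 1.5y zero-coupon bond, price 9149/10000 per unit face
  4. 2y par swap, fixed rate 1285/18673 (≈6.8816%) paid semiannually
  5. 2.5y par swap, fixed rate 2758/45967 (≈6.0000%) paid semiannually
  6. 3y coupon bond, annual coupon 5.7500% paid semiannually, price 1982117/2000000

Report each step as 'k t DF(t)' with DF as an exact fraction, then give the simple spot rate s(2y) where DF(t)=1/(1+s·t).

1 1/2 9911/10000
2 1 9571/10000
3 3/2 9149/10000
4 2 1743/2000
5 5/2 8621/10000
6 3 8349/10000
s(2y) = (1/(1743/2000) − 1)/(2) = 257/3486 ≈ 7.3723%

step 1 [0.5y] zero: DF = P = 9911/10000 ≈ 0.991100
step 2 [1y] bond c/2=21/800: DF=(4032961/4000000 − 21/800·(0.991100))/(1+21/800) = 9571/10000 ≈ 0.957100
step 3 [1.5y] zero: DF = P = 9149/10000 ≈ 0.914900
step 4 [2y] swap r/2=1285/37346: DF=(1 − 1285/37346·(0.991100+0.957100+0.914900))/(1+1285/37346) = 1743/2000 ≈ 0.871500
step 5 [2.5y] swap r/2=1379/45967: DF=(1 − 1379/45967·(0.991100+0.957100+0.914900+0.871500))/(1+1379/45967) = 8621/10000 ≈ 0.862100
step 6 [3y] bond c/2=23/800: DF=(1982117/2000000 − 23/800·(0.991100+0.957100+0.914900+0.871500+0.862100))/(1+23/800) = 8349/10000 ≈ 0.834900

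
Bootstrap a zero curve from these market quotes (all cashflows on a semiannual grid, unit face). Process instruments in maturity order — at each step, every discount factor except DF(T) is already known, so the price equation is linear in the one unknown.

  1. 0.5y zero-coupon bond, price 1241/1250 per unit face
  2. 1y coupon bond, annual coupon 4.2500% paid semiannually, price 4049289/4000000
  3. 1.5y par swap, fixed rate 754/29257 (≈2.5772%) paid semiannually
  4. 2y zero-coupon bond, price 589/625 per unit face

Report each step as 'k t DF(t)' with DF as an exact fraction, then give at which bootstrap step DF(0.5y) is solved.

step 1 [0.5y] zero: DF = P = 1241/1250 ≈ 0.992800
step 2 [1y] bond c/2=17/800: DF=(4049289/4000000 − 17/800·(0.992800))/(1+17/800) = 4853/5000 ≈ 0.970600
step 3 [1.5y] swap r/2=377/29257: DF=(1 − 377/29257·(0.992800+0.970600))/(1+377/29257) = 9623/10000 ≈ 0.962300
step 4 [2y] zero: DF = P = 589/625 ≈ 0.942400

1 1/2 1241/1250
2 1 4853/5000
3 3/2 9623/10000
4 2 589/625
DF(0.5y) is solved at step 1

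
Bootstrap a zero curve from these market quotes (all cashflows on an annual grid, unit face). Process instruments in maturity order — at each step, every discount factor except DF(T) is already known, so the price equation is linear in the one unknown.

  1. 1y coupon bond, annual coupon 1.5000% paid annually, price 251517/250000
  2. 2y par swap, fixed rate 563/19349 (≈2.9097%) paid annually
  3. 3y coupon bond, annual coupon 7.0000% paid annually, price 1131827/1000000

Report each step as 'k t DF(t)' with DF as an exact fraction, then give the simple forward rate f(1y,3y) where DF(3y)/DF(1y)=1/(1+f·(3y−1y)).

step 1 [1y] bond c/1=3/200: DF=(251517/250000 − 3/200·(0))/(1+3/200) = 1239/1250 ≈ 0.991200
step 2 [2y] swap r/1=563/19349: DF=(1 − 563/19349·(0.991200))/(1+563/19349) = 9437/10000 ≈ 0.943700
step 3 [3y] bond c/1=7/100: DF=(1131827/1000000 − 7/100·(0.991200+0.943700))/(1+7/100) = 582/625 ≈ 0.931200

1 1 1239/1250
2 2 9437/10000
3 3 582/625
f(1y,3y) = ((1239/1250)/(582/625) − 1)/(2) = 25/776 ≈ 3.2216%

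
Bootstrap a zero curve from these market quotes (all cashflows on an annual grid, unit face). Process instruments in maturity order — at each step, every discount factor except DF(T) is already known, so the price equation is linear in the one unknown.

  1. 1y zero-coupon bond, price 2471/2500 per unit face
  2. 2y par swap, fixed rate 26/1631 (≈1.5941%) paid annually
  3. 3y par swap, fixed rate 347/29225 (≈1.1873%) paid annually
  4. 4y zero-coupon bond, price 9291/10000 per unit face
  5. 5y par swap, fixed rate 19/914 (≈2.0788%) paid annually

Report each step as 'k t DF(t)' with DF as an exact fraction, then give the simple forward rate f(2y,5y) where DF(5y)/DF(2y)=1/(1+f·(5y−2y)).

step 1 [1y] zero: DF = P = 2471/2500 ≈ 0.988400
step 2 [2y] swap r/1=26/1631: DF=(1 − 26/1631·(0.988400))/(1+26/1631) = 1211/1250 ≈ 0.968800
step 3 [3y] swap r/1=347/29225: DF=(1 − 347/29225·(0.988400+0.968800))/(1+347/29225) = 9653/10000 ≈ 0.965300
step 4 [4y] zero: DF = P = 9291/10000 ≈ 0.929100
step 5 [5y] swap r/1=19/914: DF=(1 − 19/914·(0.988400+0.968800+0.965300+0.929100))/(1+19/914) = 2253/2500 ≈ 0.901200

1 1 2471/2500
2 2 1211/1250
3 3 9653/10000
4 4 9291/10000
5 5 2253/2500
f(2y,5y) = ((1211/1250)/(2253/2500) − 1)/(3) = 169/6759 ≈ 2.5004%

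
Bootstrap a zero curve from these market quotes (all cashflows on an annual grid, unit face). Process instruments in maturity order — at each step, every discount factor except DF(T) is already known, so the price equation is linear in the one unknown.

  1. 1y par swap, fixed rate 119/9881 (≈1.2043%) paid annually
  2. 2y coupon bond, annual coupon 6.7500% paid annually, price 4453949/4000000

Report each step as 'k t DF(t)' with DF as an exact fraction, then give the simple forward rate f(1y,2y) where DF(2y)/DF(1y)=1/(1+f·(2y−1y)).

1 1 9881/10000
2 2 4903/5000
f(1y,2y) = ((9881/10000)/(4903/5000) − 1)/(1) = 75/9806 ≈ 0.7648%

step 1 [1y] swap r/1=119/9881: DF=(1 − 119/9881·(0))/(1+119/9881) = 9881/10000 ≈ 0.988100
step 2 [2y] bond c/1=27/400: DF=(4453949/4000000 − 27/400·(0.988100))/(1+27/400) = 4903/5000 ≈ 0.980600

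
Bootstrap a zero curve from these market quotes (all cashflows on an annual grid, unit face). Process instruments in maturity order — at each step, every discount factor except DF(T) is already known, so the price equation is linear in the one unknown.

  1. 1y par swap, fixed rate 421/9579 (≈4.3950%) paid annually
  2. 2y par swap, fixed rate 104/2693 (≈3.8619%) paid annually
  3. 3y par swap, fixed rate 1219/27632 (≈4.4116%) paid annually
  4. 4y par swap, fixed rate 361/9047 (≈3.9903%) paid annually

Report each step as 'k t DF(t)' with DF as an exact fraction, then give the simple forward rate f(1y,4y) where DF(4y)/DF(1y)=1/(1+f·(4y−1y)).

step 1 [1y] swap r/1=421/9579: DF=(1 − 421/9579·(0))/(1+421/9579) = 9579/10000 ≈ 0.957900
step 2 [2y] swap r/1=104/2693: DF=(1 − 104/2693·(0.957900))/(1+104/2693) = 1159/1250 ≈ 0.927200
step 3 [3y] swap r/1=1219/27632: DF=(1 − 1219/27632·(0.957900+0.927200))/(1+1219/27632) = 8781/10000 ≈ 0.878100
step 4 [4y] swap r/1=361/9047: DF=(1 − 361/9047·(0.957900+0.927200+0.878100))/(1+361/9047) = 2139/2500 ≈ 0.855600

1 1 9579/10000
2 2 1159/1250
3 3 8781/10000
4 4 2139/2500
f(1y,4y) = ((9579/10000)/(2139/2500) − 1)/(3) = 11/276 ≈ 3.9855%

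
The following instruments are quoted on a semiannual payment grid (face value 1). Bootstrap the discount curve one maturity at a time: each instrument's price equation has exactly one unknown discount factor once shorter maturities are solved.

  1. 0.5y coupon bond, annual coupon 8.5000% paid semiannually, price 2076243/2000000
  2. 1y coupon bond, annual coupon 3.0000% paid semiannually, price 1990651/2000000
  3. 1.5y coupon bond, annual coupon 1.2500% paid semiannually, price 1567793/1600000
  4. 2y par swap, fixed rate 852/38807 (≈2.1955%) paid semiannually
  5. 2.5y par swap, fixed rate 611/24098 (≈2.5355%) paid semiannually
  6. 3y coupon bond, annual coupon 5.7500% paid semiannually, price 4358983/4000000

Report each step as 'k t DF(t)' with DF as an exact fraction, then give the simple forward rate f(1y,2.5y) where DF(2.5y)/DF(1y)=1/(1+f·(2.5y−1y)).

1 1/2 4979/5000
2 1 9659/10000
3 3/2 601/625
4 2 4787/5000
5 5/2 9389/10000
6 3 4623/5000
f(1y,2.5y) = ((9659/10000)/(9389/10000) − 1)/(3/2) = 180/9389 ≈ 1.9171%

step 1 [0.5y] bond c/2=17/400: DF=(2076243/2000000 − 17/400·(0))/(1+17/400) = 4979/5000 ≈ 0.995800
step 2 [1y] bond c/2=3/200: DF=(1990651/2000000 − 3/200·(0.995800))/(1+3/200) = 9659/10000 ≈ 0.965900
step 3 [1.5y] bond c/2=1/160: DF=(1567793/1600000 − 1/160·(0.995800+0.965900))/(1+1/160) = 601/625 ≈ 0.961600
step 4 [2y] swap r/2=426/38807: DF=(1 − 426/38807·(0.995800+0.965900+0.961600))/(1+426/38807) = 4787/5000 ≈ 0.957400
step 5 [2.5y] swap r/2=611/48196: DF=(1 − 611/48196·(0.995800+0.965900+0.961600+0.957400))/(1+611/48196) = 9389/10000 ≈ 0.938900
step 6 [3y] bond c/2=23/800: DF=(4358983/4000000 − 23/800·(0.995800+0.965900+0.961600+0.957400+0.938900))/(1+23/800) = 4623/5000 ≈ 0.924600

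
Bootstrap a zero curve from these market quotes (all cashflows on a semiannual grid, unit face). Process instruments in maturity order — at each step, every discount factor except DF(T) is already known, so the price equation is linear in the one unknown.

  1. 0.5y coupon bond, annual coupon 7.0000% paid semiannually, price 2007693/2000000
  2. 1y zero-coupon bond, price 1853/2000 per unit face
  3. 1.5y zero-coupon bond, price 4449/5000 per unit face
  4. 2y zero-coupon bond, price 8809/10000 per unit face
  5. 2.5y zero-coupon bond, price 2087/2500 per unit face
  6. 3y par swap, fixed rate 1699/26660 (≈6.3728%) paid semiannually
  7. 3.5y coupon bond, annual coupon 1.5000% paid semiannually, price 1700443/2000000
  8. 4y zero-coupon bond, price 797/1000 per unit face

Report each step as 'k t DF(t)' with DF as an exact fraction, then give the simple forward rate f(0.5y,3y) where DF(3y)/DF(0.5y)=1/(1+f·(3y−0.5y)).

1 1/2 9699/10000
2 1 1853/2000
3 3/2 4449/5000
4 2 8809/10000
5 5/2 2087/2500
6 3 8301/10000
7 7/2 4021/5000
8 4 797/1000
f(0.5y,3y) = ((9699/10000)/(8301/10000) − 1)/(5/2) = 932/13835 ≈ 6.7365%

step 1 [0.5y] bond c/2=7/200: DF=(2007693/2000000 − 7/200·(0))/(1+7/200) = 9699/10000 ≈ 0.969900
step 2 [1y] zero: DF = P = 1853/2000 ≈ 0.926500
step 3 [1.5y] zero: DF = P = 4449/5000 ≈ 0.889800
step 4 [2y] zero: DF = P = 8809/10000 ≈ 0.880900
step 5 [2.5y] zero: DF = P = 2087/2500 ≈ 0.834800
step 6 [3y] swap r/2=1699/53320: DF=(1 − 1699/53320·(0.969900+0.926500+0.889800+0.880900+0.834800))/(1+1699/53320) = 8301/10000 ≈ 0.830100
step 7 [3.5y] bond c/2=3/400: DF=(1700443/2000000 − 3/400·(0.969900+0.926500+0.889800+0.880900+0.834800+0.830100))/(1+3/400) = 4021/5000 ≈ 0.804200
step 8 [4y] zero: DF = P = 797/1000 ≈ 0.797000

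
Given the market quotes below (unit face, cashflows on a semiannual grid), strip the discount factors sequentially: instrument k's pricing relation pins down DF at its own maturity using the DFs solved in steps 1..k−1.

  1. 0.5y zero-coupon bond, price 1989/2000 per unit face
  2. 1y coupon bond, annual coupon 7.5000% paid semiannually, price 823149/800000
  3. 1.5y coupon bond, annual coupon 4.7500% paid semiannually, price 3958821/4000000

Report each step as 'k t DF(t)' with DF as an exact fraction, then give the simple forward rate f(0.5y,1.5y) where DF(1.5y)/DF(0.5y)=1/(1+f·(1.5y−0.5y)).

step 1 [0.5y] zero: DF = P = 1989/2000 ≈ 0.994500
step 2 [1y] bond c/2=3/80: DF=(823149/800000 − 3/80·(0.994500))/(1+3/80) = 4779/5000 ≈ 0.955800
step 3 [1.5y] bond c/2=19/800: DF=(3958821/4000000 − 19/800·(0.994500+0.955800))/(1+19/800) = 1843/2000 ≈ 0.921500

1 1/2 1989/2000
2 1 4779/5000
3 3/2 1843/2000
f(0.5y,1.5y) = ((1989/2000)/(1843/2000) − 1)/(1) = 146/1843 ≈ 7.9219%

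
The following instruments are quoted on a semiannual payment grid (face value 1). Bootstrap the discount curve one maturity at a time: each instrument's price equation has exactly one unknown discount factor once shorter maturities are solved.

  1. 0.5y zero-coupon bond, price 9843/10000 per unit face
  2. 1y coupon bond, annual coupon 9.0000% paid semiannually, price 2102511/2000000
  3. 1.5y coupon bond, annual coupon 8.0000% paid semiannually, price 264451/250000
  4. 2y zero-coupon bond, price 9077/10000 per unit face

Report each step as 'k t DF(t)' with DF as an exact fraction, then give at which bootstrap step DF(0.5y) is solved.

1 1/2 9843/10000
2 1 2409/2500
3 3/2 4711/5000
4 2 9077/10000
DF(0.5y) is solved at step 1

step 1 [0.5y] zero: DF = P = 9843/10000 ≈ 0.984300
step 2 [1y] bond c/2=9/200: DF=(2102511/2000000 − 9/200·(0.984300))/(1+9/200) = 2409/2500 ≈ 0.963600
step 3 [1.5y] bond c/2=1/25: DF=(264451/250000 − 1/25·(0.984300+0.963600))/(1+1/25) = 4711/5000 ≈ 0.942200
step 4 [2y] zero: DF = P = 9077/10000 ≈ 0.907700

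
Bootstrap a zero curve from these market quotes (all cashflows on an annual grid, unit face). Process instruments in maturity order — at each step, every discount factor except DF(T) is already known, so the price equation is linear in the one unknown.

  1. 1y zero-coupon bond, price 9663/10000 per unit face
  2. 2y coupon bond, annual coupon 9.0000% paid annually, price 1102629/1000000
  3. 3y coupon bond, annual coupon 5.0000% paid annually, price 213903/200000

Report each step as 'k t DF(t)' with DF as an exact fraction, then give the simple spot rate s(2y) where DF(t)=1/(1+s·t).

step 1 [1y] zero: DF = P = 9663/10000 ≈ 0.966300
step 2 [2y] bond c/1=9/100: DF=(1102629/1000000 − 9/100·(0.966300))/(1+9/100) = 4659/5000 ≈ 0.931800
step 3 [3y] bond c/1=1/20: DF=(213903/200000 − 1/20·(0.966300+0.931800))/(1+1/20) = 4641/5000 ≈ 0.928200

1 1 9663/10000
2 2 4659/5000
3 3 4641/5000
s(2y) = (1/(4659/5000) − 1)/(2) = 341/9318 ≈ 3.6596%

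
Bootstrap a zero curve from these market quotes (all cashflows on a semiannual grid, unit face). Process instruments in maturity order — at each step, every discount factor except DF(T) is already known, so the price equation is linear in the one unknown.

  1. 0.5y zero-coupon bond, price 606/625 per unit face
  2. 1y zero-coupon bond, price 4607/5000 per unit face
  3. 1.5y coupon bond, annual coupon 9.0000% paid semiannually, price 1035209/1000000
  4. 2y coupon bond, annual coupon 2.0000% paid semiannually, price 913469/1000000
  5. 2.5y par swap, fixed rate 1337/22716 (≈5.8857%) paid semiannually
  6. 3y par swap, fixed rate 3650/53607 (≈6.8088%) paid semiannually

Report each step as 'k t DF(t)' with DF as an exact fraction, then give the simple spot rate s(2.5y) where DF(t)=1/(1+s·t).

step 1 [0.5y] zero: DF = P = 606/625 ≈ 0.969600
step 2 [1y] zero: DF = P = 4607/5000 ≈ 0.921400
step 3 [1.5y] bond c/2=9/200: DF=(1035209/1000000 − 9/200·(0.969600+0.921400))/(1+9/200) = 2273/2500 ≈ 0.909200
step 4 [2y] bond c/2=1/100: DF=(913469/1000000 − 1/100·(0.969600+0.921400+0.909200))/(1+1/100) = 8767/10000 ≈ 0.876700
step 5 [2.5y] swap r/2=1337/45432: DF=(1 − 1337/45432·(0.969600+0.921400+0.909200+0.876700))/(1+1337/45432) = 8663/10000 ≈ 0.866300
step 6 [3y] swap r/2=1825/53607: DF=(1 − 1825/53607·(0.969600+0.921400+0.909200+0.876700+0.866300))/(1+1825/53607) = 327/400 ≈ 0.817500

1 1/2 606/625
2 1 4607/5000
3 3/2 2273/2500
4 2 8767/10000
5 5/2 8663/10000
6 3 327/400
s(2.5y) = (1/(8663/10000) − 1)/(5/2) = 2674/43315 ≈ 6.1734%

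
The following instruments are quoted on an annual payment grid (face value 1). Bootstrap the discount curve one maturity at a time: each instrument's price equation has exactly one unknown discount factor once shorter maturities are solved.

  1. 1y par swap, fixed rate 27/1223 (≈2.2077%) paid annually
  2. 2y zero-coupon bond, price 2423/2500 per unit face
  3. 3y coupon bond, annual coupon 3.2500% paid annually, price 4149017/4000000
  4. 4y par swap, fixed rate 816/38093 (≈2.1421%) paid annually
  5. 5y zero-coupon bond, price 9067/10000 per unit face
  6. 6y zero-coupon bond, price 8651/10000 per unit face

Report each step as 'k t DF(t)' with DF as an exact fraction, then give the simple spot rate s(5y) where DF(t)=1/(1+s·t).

step 1 [1y] swap r/1=27/1223: DF=(1 − 27/1223·(0))/(1+27/1223) = 1223/1250 ≈ 0.978400
step 2 [2y] zero: DF = P = 2423/2500 ≈ 0.969200
step 3 [3y] bond c/1=13/400: DF=(4149017/4000000 − 13/400·(0.978400+0.969200))/(1+13/400) = 9433/10000 ≈ 0.943300
step 4 [4y] swap r/1=816/38093: DF=(1 − 816/38093·(0.978400+0.969200+0.943300))/(1+816/38093) = 574/625 ≈ 0.918400
step 5 [5y] zero: DF = P = 9067/10000 ≈ 0.906700
step 6 [6y] zero: DF = P = 8651/10000 ≈ 0.865100

1 1 1223/1250
2 2 2423/2500
3 3 9433/10000
4 4 574/625
5 5 9067/10000
6 6 8651/10000
s(5y) = (1/(9067/10000) − 1)/(5) = 933/45335 ≈ 2.0580%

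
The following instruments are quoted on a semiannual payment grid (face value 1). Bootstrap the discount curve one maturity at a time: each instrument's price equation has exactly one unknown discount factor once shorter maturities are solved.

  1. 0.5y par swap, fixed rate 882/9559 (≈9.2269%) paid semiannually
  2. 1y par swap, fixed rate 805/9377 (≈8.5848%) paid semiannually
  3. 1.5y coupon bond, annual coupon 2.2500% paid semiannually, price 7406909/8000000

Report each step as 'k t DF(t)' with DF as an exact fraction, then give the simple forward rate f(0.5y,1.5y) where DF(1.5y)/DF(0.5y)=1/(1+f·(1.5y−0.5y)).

1 1/2 9559/10000
2 1 1839/2000
3 3/2 8947/10000
f(0.5y,1.5y) = ((9559/10000)/(8947/10000) − 1)/(1) = 612/8947 ≈ 6.8403%

step 1 [0.5y] swap r/2=441/9559: DF=(1 − 441/9559·(0))/(1+441/9559) = 9559/10000 ≈ 0.955900
step 2 [1y] swap r/2=805/18754: DF=(1 − 805/18754·(0.955900))/(1+805/18754) = 1839/2000 ≈ 0.919500
step 3 [1.5y] bond c/2=9/800: DF=(7406909/8000000 − 9/800·(0.955900+0.919500))/(1+9/800) = 8947/10000 ≈ 0.894700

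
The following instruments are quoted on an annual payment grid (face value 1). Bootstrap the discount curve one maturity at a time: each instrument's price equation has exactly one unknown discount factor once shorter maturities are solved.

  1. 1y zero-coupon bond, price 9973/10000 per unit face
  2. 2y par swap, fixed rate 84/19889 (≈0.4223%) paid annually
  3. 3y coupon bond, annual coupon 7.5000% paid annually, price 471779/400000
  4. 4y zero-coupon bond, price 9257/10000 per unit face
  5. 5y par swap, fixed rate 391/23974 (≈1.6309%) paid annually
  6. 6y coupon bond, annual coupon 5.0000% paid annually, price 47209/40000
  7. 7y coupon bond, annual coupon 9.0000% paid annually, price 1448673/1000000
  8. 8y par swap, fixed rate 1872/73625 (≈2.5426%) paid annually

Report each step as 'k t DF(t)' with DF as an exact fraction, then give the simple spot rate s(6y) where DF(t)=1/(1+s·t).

step 1 [1y] zero: DF = P = 9973/10000 ≈ 0.997300
step 2 [2y] swap r/1=84/19889: DF=(1 − 84/19889·(0.997300))/(1+84/19889) = 2479/2500 ≈ 0.991600
step 3 [3y] bond c/1=3/40: DF=(471779/400000 − 3/40·(0.997300+0.991600))/(1+3/40) = 599/625 ≈ 0.958400
step 4 [4y] zero: DF = P = 9257/10000 ≈ 0.925700
step 5 [5y] swap r/1=391/23974: DF=(1 − 391/23974·(0.997300+0.991600+0.958400+0.925700))/(1+391/23974) = 4609/5000 ≈ 0.921800
step 6 [6y] bond c/1=1/20: DF=(47209/40000 − 1/20·(0.997300+0.991600+0.958400+0.925700+0.921800))/(1+1/20) = 8957/10000 ≈ 0.895700
step 7 [7y] bond c/1=9/100: DF=(1448673/1000000 − 9/100·(0.997300+0.991600+0.958400+0.925700+0.921800+0.895700))/(1+9/100) = 537/625 ≈ 0.859200
step 8 [8y] swap r/1=1872/73625: DF=(1 − 1872/73625·(0.997300+0.991600+0.958400+0.925700+0.921800+0.895700+0.859200))/(1+1872/73625) = 508/625 ≈ 0.812800

1 1 9973/10000
2 2 2479/2500
3 3 599/625
4 4 9257/10000
5 5 4609/5000
6 6 8957/10000
7 7 537/625
8 8 508/625
s(6y) = (1/(8957/10000) − 1)/(6) = 1043/53742 ≈ 1.9408%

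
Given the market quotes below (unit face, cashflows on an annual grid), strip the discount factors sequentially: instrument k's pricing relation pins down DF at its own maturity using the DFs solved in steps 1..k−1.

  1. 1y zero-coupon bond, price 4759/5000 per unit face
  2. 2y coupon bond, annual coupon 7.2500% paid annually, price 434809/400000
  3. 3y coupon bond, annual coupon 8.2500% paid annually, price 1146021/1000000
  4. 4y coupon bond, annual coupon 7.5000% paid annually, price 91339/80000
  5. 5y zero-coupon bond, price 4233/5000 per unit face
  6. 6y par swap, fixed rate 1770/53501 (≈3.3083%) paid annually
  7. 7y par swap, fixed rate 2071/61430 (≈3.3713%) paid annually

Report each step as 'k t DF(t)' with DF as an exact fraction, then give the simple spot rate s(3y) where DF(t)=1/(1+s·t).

step 1 [1y] zero: DF = P = 4759/5000 ≈ 0.951800
step 2 [2y] bond c/1=29/400: DF=(434809/400000 − 29/400·(0.951800))/(1+29/400) = 2373/2500 ≈ 0.949200
step 3 [3y] bond c/1=33/400: DF=(1146021/1000000 − 33/400·(0.951800+0.949200))/(1+33/400) = 4569/5000 ≈ 0.913800
step 4 [4y] bond c/1=3/40: DF=(91339/80000 − 3/40·(0.951800+0.949200+0.913800))/(1+3/40) = 8657/10000 ≈ 0.865700
step 5 [5y] zero: DF = P = 4233/5000 ≈ 0.846600
step 6 [6y] swap r/1=1770/53501: DF=(1 − 1770/53501·(0.951800+0.949200+0.913800+0.865700+0.846600))/(1+1770/53501) = 823/1000 ≈ 0.823000
step 7 [7y] swap r/1=2071/61430: DF=(1 − 2071/61430·(0.951800+0.949200+0.913800+0.865700+0.846600+0.823000))/(1+2071/61430) = 7929/10000 ≈ 0.792900

1 1 4759/5000
2 2 2373/2500
3 3 4569/5000
4 4 8657/10000
5 5 4233/5000
6 6 823/1000
7 7 7929/10000
s(3y) = (1/(4569/5000) − 1)/(3) = 431/13707 ≈ 3.1444%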